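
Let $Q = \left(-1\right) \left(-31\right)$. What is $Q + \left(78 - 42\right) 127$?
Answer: $4603$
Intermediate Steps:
$Q = 31$
$Q + \left(78 - 42\right) 127 = 31 + \left(78 - 42\right) 127 = 31 + 36 \cdot 127 = 31 + 4572 = 4603$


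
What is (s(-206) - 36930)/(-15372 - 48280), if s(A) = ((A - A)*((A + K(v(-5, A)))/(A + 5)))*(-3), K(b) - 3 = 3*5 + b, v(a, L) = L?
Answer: 18465/31826 ≈ 0.58019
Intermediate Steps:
K(b) = 18 + b (K(b) = 3 + (3*5 + b) = 3 + (15 + b) = 18 + b)
s(A) = 0 (s(A) = ((A - A)*((A + (18 + A))/(A + 5)))*(-3) = (0*((18 + 2*A)/(5 + A)))*(-3) = 0*(-3) = 0)
(s(-206) - 36930)/(-15372 - 48280) = (0 - 36930)/(-15372 - 48280) = -36930/(-63652) = -36930*(-1/63652) = 18465/31826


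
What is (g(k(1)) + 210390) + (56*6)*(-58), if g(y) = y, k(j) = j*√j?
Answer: 190903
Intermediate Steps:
k(j) = j^(3/2)
(g(k(1)) + 210390) + (56*6)*(-58) = (1^(3/2) + 210390) + (56*6)*(-58) = (1 + 210390) + 336*(-58) = 210391 - 19488 = 190903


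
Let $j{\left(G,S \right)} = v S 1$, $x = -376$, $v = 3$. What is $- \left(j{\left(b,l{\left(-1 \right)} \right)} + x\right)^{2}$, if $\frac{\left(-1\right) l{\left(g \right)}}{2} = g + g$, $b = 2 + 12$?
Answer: $-132496$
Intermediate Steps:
$b = 14$
$l{\left(g \right)} = - 4 g$ ($l{\left(g \right)} = - 2 \left(g + g\right) = - 2 \cdot 2 g = - 4 g$)
$j{\left(G,S \right)} = 3 S$ ($j{\left(G,S \right)} = 3 S 1 = 3 S$)
$- \left(j{\left(b,l{\left(-1 \right)} \right)} + x\right)^{2} = - \left(3 \left(\left(-4\right) \left(-1\right)\right) - 376\right)^{2} = - \left(3 \cdot 4 - 376\right)^{2} = - \left(12 - 376\right)^{2} = - \left(-364\right)^{2} = \left(-1\right) 132496 = -132496$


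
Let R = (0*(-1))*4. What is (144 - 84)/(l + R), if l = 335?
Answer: 12/67 ≈ 0.17910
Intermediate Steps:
R = 0 (R = 0*4 = 0)
(144 - 84)/(l + R) = (144 - 84)/(335 + 0) = 60/335 = 60*(1/335) = 12/67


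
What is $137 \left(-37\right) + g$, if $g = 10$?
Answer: $-5059$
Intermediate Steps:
$137 \left(-37\right) + g = 137 \left(-37\right) + 10 = -5069 + 10 = -5059$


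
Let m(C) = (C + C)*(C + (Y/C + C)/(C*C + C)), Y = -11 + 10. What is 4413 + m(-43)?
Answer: 348861/43 ≈ 8113.0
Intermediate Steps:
Y = -1
m(C) = 2*C*(C + (C - 1/C)/(C + C²)) (m(C) = (C + C)*(C + (-1/C + C)/(C*C + C)) = (2*C)*(C + (C - 1/C)/(C² + C)) = (2*C)*(C + (C - 1/C)/(C + C²)) = 2*C*(C + (C - 1/C)/(C + C²)))
4413 + m(-43) = 4413 + (2 - 2/(-43) + 2*(-43)²) = 4413 + (2 - 2*(-1/43) + 2*1849) = 4413 + (2 + 2/43 + 3698) = 4413 + 159102/43 = 348861/43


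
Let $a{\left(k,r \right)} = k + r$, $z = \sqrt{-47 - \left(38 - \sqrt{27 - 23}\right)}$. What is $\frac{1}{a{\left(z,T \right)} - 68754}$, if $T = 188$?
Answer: $- \frac{68566}{4701296439} - \frac{i \sqrt{83}}{4701296439} \approx -1.4584 \cdot 10^{-5} - 1.9379 \cdot 10^{-9} i$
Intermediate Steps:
$z = i \sqrt{83}$ ($z = \sqrt{-47 - \left(38 - \sqrt{4}\right)} = \sqrt{-47 + \left(-38 + 2\right)} = \sqrt{-47 - 36} = \sqrt{-83} = i \sqrt{83} \approx 9.1104 i$)
$\frac{1}{a{\left(z,T \right)} - 68754} = \frac{1}{\left(i \sqrt{83} + 188\right) - 68754} = \frac{1}{\left(188 + i \sqrt{83}\right) - 68754} = \frac{1}{-68566 + i \sqrt{83}}$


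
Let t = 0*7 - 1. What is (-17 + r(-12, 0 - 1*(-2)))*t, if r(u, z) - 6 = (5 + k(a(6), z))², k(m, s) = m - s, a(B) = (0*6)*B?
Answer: 2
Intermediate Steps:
a(B) = 0 (a(B) = 0*B = 0)
r(u, z) = 6 + (5 - z)² (r(u, z) = 6 + (5 + (0 - z))² = 6 + (5 - z)²)
t = -1 (t = 0 - 1 = -1)
(-17 + r(-12, 0 - 1*(-2)))*t = (-17 + (6 + (5 - (0 - 1*(-2)))²))*(-1) = (-17 + (6 + (5 - (0 + 2))²))*(-1) = (-17 + (6 + (5 - 1*2)²))*(-1) = (-17 + (6 + (5 - 2)²))*(-1) = (-17 + (6 + 3²))*(-1) = (-17 + (6 + 9))*(-1) = (-17 + 15)*(-1) = -2*(-1) = 2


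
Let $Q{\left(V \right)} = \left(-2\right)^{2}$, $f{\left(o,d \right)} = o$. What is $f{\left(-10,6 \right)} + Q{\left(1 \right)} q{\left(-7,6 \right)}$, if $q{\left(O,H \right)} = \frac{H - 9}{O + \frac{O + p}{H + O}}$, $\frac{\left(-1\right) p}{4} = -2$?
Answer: $- \frac{17}{2} \approx -8.5$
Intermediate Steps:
$p = 8$ ($p = \left(-4\right) \left(-2\right) = 8$)
$Q{\left(V \right)} = 4$
$q{\left(O,H \right)} = \frac{-9 + H}{O + \frac{8 + O}{H + O}}$ ($q{\left(O,H \right)} = \frac{H - 9}{O + \frac{O + 8}{H + O}} = \frac{-9 + H}{O + \frac{8 + O}{H + O}}$)
$f{\left(-10,6 \right)} + Q{\left(1 \right)} q{\left(-7,6 \right)} = -10 + 4 \frac{6^{2} - 54 - -63 + 6 \left(-7\right)}{8 - 7 + \left(-7\right)^{2} + 6 \left(-7\right)} = -10 + 4 \frac{36 - 54 + 63 - 42}{8 - 7 + 49 - 42} = -10 + 4 \cdot \frac{1}{8} \cdot 3 = -10 + 4 \cdot \frac{3}{8} = -10 + \frac{3}{2} = - \frac{17}{2}$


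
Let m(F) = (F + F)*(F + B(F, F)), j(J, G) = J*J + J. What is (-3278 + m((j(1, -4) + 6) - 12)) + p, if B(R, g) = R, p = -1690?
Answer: -4904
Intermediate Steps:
j(J, G) = J + J**2 (j(J, G) = J**2 + J = J + J**2)
m(F) = 4*F**2 (m(F) = (F + F)*(F + F) = (2*F)*(2*F) = 4*F**2)
(-3278 + m((j(1, -4) + 6) - 12)) + p = (-3278 + 4*((1*(1 + 1) + 6) - 12)**2) - 1690 = (-3278 + 4*((1*2 + 6) - 12)**2) - 1690 = (-3278 + 4*((2 + 6) - 12)**2) - 1690 = (-3278 + 4*(8 - 12)**2) - 1690 = (-3278 + 4*(-4)**2) - 1690 = (-3278 + 4*16) - 1690 = (-3278 + 64) - 1690 = -3214 - 1690 = -4904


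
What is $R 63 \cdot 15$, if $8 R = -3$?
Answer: $- \frac{2835}{8} \approx -354.38$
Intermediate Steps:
$R = - \frac{3}{8}$ ($R = \frac{1}{8} \left(-3\right) = - \frac{3}{8} \approx -0.375$)
$R 63 \cdot 15 = \left(- \frac{3}{8}\right) 63 \cdot 15 = \left(- \frac{189}{8}\right) 15 = - \frac{2835}{8}$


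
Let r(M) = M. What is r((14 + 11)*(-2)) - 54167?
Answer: -54217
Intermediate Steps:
r((14 + 11)*(-2)) - 54167 = (14 + 11)*(-2) - 54167 = 25*(-2) - 54167 = -50 - 54167 = -54217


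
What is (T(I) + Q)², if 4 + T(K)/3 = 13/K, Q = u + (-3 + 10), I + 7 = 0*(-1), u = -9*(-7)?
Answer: 134689/49 ≈ 2748.8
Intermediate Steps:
u = 63
I = -7 (I = -7 + 0*(-1) = -7 + 0 = -7)
Q = 70 (Q = 63 + (-3 + 10) = 63 + 7 = 70)
T(K) = -12 + 39/K (T(K) = -12 + 3*(13/K) = -12 + 39/K)
(T(I) + Q)² = ((-12 + 39/(-7)) + 70)² = ((-12 + 39*(-⅐)) + 70)² = ((-12 - 39/7) + 70)² = (-123/7 + 70)² = (367/7)² = 134689/49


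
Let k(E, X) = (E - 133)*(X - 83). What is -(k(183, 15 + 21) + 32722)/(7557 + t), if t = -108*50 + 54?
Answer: -10124/737 ≈ -13.737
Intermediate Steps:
k(E, X) = (-133 + E)*(-83 + X)
t = -5346 (t = -5400 + 54 = -5346)
-(k(183, 15 + 21) + 32722)/(7557 + t) = -((11039 - 133*(15 + 21) - 83*183 + 183*(15 + 21)) + 32722)/(7557 - 5346) = -((11039 - 133*36 - 15189 + 183*36) + 32722)/2211 = -((11039 - 4788 - 15189 + 6588) + 32722)/2211 = -(-2350 + 32722)/2211 = -30372/2211 = -1*10124/737 = -10124/737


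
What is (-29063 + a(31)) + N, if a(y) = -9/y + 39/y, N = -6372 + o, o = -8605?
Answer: -1365210/31 ≈ -44039.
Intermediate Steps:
N = -14977 (N = -6372 - 8605 = -14977)
a(y) = 30/y
(-29063 + a(31)) + N = (-29063 + 30/31) - 14977 = -900923/31 - 14977 = -1365210/31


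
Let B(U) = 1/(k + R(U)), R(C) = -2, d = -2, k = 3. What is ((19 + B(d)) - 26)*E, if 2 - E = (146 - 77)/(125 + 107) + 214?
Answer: 147759/116 ≈ 1273.8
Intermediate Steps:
B(U) = 1 (B(U) = 1/(3 - 2) = 1/1 = 1)
E = -49253/232 (E = 2 - ((146 - 77)/(125 + 107) + 214) = 2 - (69/232 + 214) = 2 - 1*49717/232 = 2 - 49717/232 = -49253/232 ≈ -212.30)
((19 + B(d)) - 26)*E = ((19 + 1) - 26)*(-49253/232) = (20 - 26)*(-49253/232) = -6*(-49253/232) = 147759/116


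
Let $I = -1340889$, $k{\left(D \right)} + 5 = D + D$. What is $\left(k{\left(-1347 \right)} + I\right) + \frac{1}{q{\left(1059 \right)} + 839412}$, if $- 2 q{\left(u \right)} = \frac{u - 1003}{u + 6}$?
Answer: $- \frac{1201132405501111}{893973752} \approx -1.3436 \cdot 10^{6}$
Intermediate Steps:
$k{\left(D \right)} = -5 + 2 D$ ($k{\left(D \right)} = -5 + \left(D + D\right) = -5 + 2 D$)
$q{\left(u \right)} = - \frac{-1003 + u}{2 \left(6 + u\right)}$ ($q{\left(u \right)} = - \frac{\left(u - 1003\right) \frac{1}{u + 6}}{2} = - \frac{\left(-1003 + u\right) \frac{1}{6 + u}}{2} = - \frac{\frac{1}{6 + u} \left(-1003 + u\right)}{2} = - \frac{-1003 + u}{2 \left(6 + u\right)}$)
$\left(k{\left(-1347 \right)} + I\right) + \frac{1}{q{\left(1059 \right)} + 839412} = \left(\left(-5 + 2 \left(-1347\right)\right) - 1340889\right) + \frac{1}{\frac{1003 - 1059}{2 \left(6 + 1059\right)} + 839412} = \left(\left(-5 - 2694\right) - 1340889\right) + \frac{1}{\frac{1003 - 1059}{2 \cdot 1065} + 839412} = \left(-2699 - 1340889\right) + \frac{1}{\frac{1}{2} \cdot \frac{1}{1065} \left(-56\right) + 839412} = -1343588 + \frac{1}{- \frac{28}{1065} + 839412} = -1343588 + \frac{1}{\frac{893973752}{1065}} = -1343588 + \frac{1065}{893973752} = - \frac{1201132405501111}{893973752}$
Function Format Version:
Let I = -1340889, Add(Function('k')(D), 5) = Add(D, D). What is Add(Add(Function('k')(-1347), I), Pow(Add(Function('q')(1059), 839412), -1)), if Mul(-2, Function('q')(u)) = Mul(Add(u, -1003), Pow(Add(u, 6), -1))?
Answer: Rational(-1201132405501111, 893973752) ≈ -1.3436e+6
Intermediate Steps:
Function('k')(D) = Add(-5, Mul(2, D)) (Function('k')(D) = Add(-5, Add(D, D)) = Add(-5, Mul(2, D)))
Function('q')(u) = Mul(Rational(-1, 2), Pow(Add(6, u), -1), Add(-1003, u)) (Function('q')(u) = Mul(Rational(-1, 2), Mul(Add(u, -1003), Pow(Add(u, 6), -1))) = Mul(Rational(-1, 2), Mul(Add(-1003, u), Pow(Add(6, u), -1))) = Mul(Rational(-1, 2), Mul(Pow(Add(6, u), -1), Add(-1003, u))) = Mul(Rational(-1, 2), Pow(Add(6, u), -1), Add(-1003, u)))
Add(Add(Function('k')(-1347), I), Pow(Add(Function('q')(1059), 839412), -1)) = Add(Add(Add(-5, Mul(2, -1347)), -1340889), Pow(Add(Mul(Rational(1, 2), Pow(Add(6, 1059), -1), Add(1003, Mul(-1, 1059))), 839412), -1)) = Add(Add(Add(-5, -2694), -1340889), Pow(Add(Mul(Rational(1, 2), Pow(1065, -1), Add(1003, -1059)), 839412), -1)) = Add(Add(-2699, -1340889), Pow(Add(Mul(Rational(1, 2), Rational(1, 1065), -56), 839412), -1)) = Add(-1343588, Pow(Add(Rational(-28, 1065), 839412), -1)) = Add(-1343588, Pow(Rational(893973752, 1065), -1)) = Add(-1343588, Rational(1065, 893973752)) = Rational(-1201132405501111, 893973752)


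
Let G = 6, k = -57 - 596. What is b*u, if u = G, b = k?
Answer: -3918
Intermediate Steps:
k = -653
b = -653
u = 6
b*u = -653*6 = -3918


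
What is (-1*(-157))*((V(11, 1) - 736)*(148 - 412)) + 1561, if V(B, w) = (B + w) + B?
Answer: 29553985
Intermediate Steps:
V(B, w) = w + 2*B
(-1*(-157))*((V(11, 1) - 736)*(148 - 412)) + 1561 = (-1*(-157))*(((1 + 2*11) - 736)*(148 - 412)) + 1561 = 157*(((1 + 22) - 736)*(-264)) + 1561 = 157*((23 - 736)*(-264)) + 1561 = 157*(-713*(-264)) + 1561 = 157*188232 + 1561 = 29552424 + 1561 = 29553985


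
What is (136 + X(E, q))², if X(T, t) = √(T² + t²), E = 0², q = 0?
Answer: 18496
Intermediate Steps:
E = 0
(136 + X(E, q))² = (136 + √(0² + 0²))² = (136 + √(0 + 0))² = (136 + √0)² = (136 + 0)² = 136² = 18496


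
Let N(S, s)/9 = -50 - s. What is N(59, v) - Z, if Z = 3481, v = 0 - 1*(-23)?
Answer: -4138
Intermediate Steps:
v = 23 (v = 0 + 23 = 23)
N(S, s) = -450 - 9*s (N(S, s) = 9*(-50 - s) = -450 - 9*s)
N(59, v) - Z = (-450 - 9*23) - 1*3481 = (-450 - 207) - 3481 = -657 - 3481 = -4138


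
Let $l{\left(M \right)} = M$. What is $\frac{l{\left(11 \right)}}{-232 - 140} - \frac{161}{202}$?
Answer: $- \frac{31057}{37572} \approx -0.8266$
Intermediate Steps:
$\frac{l{\left(11 \right)}}{-232 - 140} - \frac{161}{202} = \frac{11}{-232 - 140} - \frac{161}{202} = \frac{11}{-372} - \frac{161}{202} = 11 \left(- \frac{1}{372}\right) - \frac{161}{202} = - \frac{11}{372} - \frac{161}{202} = - \frac{31057}{37572}$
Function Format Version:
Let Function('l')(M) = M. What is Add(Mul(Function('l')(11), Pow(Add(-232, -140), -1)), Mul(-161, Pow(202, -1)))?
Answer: Rational(-31057, 37572) ≈ -0.82660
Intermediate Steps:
Add(Mul(Function('l')(11), Pow(Add(-232, -140), -1)), Mul(-161, Pow(202, -1))) = Add(Mul(11, Pow(Add(-232, -140), -1)), Mul(-161, Pow(202, -1))) = Add(Mul(11, Pow(-372, -1)), Mul(-161, Rational(1, 202))) = Add(Mul(11, Rational(-1, 372)), Rational(-161, 202)) = Add(Rational(-11, 372), Rational(-161, 202)) = Rational(-31057, 37572)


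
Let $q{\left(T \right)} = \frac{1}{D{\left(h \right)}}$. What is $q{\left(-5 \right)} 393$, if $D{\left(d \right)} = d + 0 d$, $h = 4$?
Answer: $\frac{393}{4} \approx 98.25$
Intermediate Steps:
$D{\left(d \right)} = d$ ($D{\left(d \right)} = d + 0 = d$)
$q{\left(T \right)} = \frac{1}{4}$
$q{\left(-5 \right)} 393 = \frac{1}{4} \cdot 393 = \frac{393}{4}$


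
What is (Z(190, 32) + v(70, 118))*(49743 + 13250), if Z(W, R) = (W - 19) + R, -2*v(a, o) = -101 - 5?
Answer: 16126208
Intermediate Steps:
v(a, o) = 53 (v(a, o) = -(-101 - 5)/2 = -½*(-106) = 53)
Z(W, R) = -19 + R + W (Z(W, R) = (-19 + W) + R = -19 + R + W)
(Z(190, 32) + v(70, 118))*(49743 + 13250) = ((-19 + 32 + 190) + 53)*(49743 + 13250) = (203 + 53)*62993 = 256*62993 = 16126208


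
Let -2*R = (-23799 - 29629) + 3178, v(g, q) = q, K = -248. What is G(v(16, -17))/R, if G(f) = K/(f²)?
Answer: -248/7261125 ≈ -3.4155e-5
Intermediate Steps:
R = 25125 (R = -((-23799 - 29629) + 3178)/2 = -(-53428 + 3178)/2 = -½*(-50250) = 25125)
G(f) = -248/f²
G(v(16, -17))/R = -248/(-17)²/25125 = -248*1/289*(1/25125) = -248/289*1/25125 = -248/7261125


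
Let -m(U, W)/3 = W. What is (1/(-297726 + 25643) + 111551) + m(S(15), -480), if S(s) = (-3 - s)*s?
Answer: 30742930252/272083 ≈ 1.1299e+5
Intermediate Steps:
S(s) = s*(-3 - s)
m(U, W) = -3*W
(1/(-297726 + 25643) + 111551) + m(S(15), -480) = (1/(-297726 + 25643) + 111551) - 3*(-480) = (1/(-272083) + 111551) + 1440 = (-1/272083 + 111551) + 1440 = 30351130732/272083 + 1440 = 30742930252/272083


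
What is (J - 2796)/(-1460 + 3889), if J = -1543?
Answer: -4339/2429 ≈ -1.7863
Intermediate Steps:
(J - 2796)/(-1460 + 3889) = (-1543 - 2796)/(-1460 + 3889) = -4339/2429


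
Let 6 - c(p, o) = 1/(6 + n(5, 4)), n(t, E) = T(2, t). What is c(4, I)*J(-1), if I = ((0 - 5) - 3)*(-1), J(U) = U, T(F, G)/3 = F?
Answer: -71/12 ≈ -5.9167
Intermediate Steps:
T(F, G) = 3*F
n(t, E) = 6 (n(t, E) = 3*2 = 6)
I = 8 (I = (-5 - 3)*(-1) = -8*(-1) = 8)
c(p, o) = 71/12 (c(p, o) = 6 - 1/(6 + 6) = 6 - 1/12 = 71/12)
c(4, I)*J(-1) = (71/12)*(-1) = -71/12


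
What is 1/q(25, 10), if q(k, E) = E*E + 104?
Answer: 1/204 ≈ 0.0049020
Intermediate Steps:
q(k, E) = 104 + E² (q(k, E) = E² + 104 = 104 + E²)
1/q(25, 10) = 1/(104 + 10²) = 1/(104 + 100) = 1/204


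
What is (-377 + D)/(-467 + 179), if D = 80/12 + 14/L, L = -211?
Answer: 234463/182304 ≈ 1.2861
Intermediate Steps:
D = 4178/633 (D = 80/12 + 14/(-211) = 80*(1/12) + 14*(-1/211) = 20/3 - 14/211 = 4178/633 ≈ 6.6003)
(-377 + D)/(-467 + 179) = (-377 + 4178/633)/(-467 + 179) = -234463/633/(-288) = -234463/633*(-1/288) = 234463/182304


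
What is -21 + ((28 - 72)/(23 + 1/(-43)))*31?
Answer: -19850/247 ≈ -80.364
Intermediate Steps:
-21 + ((28 - 72)/(23 + 1/(-43)))*31 = -21 - 44/(23 - 1/43)*31 = -21 - 44/988/43*31 = -21 - 44*43/988*31 = -21 - 473/247*31 = -21 - 14663/247 = -19850/247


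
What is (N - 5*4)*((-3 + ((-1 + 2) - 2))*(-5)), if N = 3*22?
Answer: 920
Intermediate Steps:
N = 66
(N - 5*4)*((-3 + ((-1 + 2) - 2))*(-5)) = (66 - 5*4)*((-3 + ((-1 + 2) - 2))*(-5)) = (66 - 20)*((-3 + (1 - 2))*(-5)) = 46*((-3 - 1)*(-5)) = 46*(-4*(-5)) = 46*20 = 920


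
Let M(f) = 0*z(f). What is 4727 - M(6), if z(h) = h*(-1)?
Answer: 4727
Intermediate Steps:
z(h) = -h
M(f) = 0 (M(f) = 0*(-f) = 0)
4727 - M(6) = 4727 - 1*0 = 4727 + 0 = 4727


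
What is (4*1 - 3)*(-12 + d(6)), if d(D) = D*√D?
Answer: -12 + 6*√6 ≈ 2.6969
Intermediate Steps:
d(D) = D^(3/2)
(4*1 - 3)*(-12 + d(6)) = (4*1 - 3)*(-12 + 6^(3/2)) = (4 - 3)*(-12 + 6*√6) = 1*(-12 + 6*√6) = -12 + 6*√6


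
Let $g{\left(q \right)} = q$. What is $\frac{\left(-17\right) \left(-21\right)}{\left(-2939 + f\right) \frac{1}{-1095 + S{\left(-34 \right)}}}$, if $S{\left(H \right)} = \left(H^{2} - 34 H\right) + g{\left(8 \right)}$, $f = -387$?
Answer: $- \frac{437325}{3326} \approx -131.49$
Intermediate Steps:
$S{\left(H \right)} = 8 + H^{2} - 34 H$ ($S{\left(H \right)} = \left(H^{2} - 34 H\right) + 8 = 8 + H^{2} - 34 H$)
$\frac{\left(-17\right) \left(-21\right)}{\left(-2939 + f\right) \frac{1}{-1095 + S{\left(-34 \right)}}} = \frac{\left(-17\right) \left(-21\right)}{\left(-2939 - 387\right) \frac{1}{-1095 + \left(8 + \left(-34\right)^{2} - -1156\right)}} = \frac{357}{\left(-3326\right) \frac{1}{-1095 + \left(8 + 1156 + 1156\right)}} = \frac{357}{\left(-3326\right) \frac{1}{-1095 + 2320}} = \frac{357}{\left(-3326\right) \frac{1}{1225}} = \frac{357}{- \frac{3326}{1225}} = 357 \left(- \frac{1225}{3326}\right) = - \frac{437325}{3326}$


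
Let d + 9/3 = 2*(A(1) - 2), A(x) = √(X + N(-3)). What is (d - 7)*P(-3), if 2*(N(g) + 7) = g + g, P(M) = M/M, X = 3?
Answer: -14 + 2*I*√7 ≈ -14.0 + 5.2915*I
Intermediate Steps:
P(M) = 1
N(g) = -7 + g (N(g) = -7 + (g + g)/2 = -7 + (2*g)/2 = -7 + g)
A(x) = I*√7 (A(x) = √(3 + (-7 - 3)) = √(3 - 10) = √(-7) = I*√7)
d = -7 + 2*I*√7 (d = -3 + 2*(I*√7 - 2) = -3 + 2*(-2 + I*√7) = -3 + (-4 + 2*I*√7) = -7 + 2*I*√7 ≈ -7.0 + 5.2915*I)
(d - 7)*P(-3) = ((-7 + 2*I*√7) - 7)*1 = (-14 + 2*I*√7)*1 = -14 + 2*I*√7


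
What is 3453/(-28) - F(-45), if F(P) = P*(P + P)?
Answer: -116853/28 ≈ -4173.3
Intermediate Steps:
F(P) = 2*P² (F(P) = P*(2*P) = 2*P²)
3453/(-28) - F(-45) = 3453/(-28) - 2*(-45)² = 3453*(-1/28) - 2*2025 = -3453/28 - 1*4050 = -3453/28 - 4050 = -116853/28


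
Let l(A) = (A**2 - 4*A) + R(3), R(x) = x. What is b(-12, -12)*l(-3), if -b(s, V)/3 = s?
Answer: 864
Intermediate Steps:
b(s, V) = -3*s
l(A) = 3 + A**2 - 4*A (l(A) = (A**2 - 4*A) + 3 = 3 + A**2 - 4*A)
b(-12, -12)*l(-3) = (-3*(-12))*(3 + (-3)**2 - 4*(-3)) = 36*(3 + 9 + 12) = 36*24 = 864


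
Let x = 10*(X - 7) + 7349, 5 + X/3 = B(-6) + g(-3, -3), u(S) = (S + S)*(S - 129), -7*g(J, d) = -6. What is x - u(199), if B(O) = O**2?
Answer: -137377/7 ≈ -19625.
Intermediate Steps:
g(J, d) = 6/7 (g(J, d) = -1/7*(-6) = 6/7)
u(S) = 2*S*(-129 + S) (u(S) = (2*S)*(-129 + S) = 2*S*(-129 + S))
X = 669/7 (X = -15 + 3*((-6)**2 + 6/7) = -15 + 3*(36 + 6/7) = -15 + 3*(258/7) = -15 + 774/7 = 669/7 ≈ 95.571)
x = 57643/7 (x = 10*(669/7 - 7) + 7349 = 10*(620/7) + 7349 = 6200/7 + 7349 = 57643/7 ≈ 8234.7)
x - u(199) = 57643/7 - 2*199*(-129 + 199) = 57643/7 - 2*199*70 = 57643/7 - 1*27860 = 57643/7 - 27860 = -137377/7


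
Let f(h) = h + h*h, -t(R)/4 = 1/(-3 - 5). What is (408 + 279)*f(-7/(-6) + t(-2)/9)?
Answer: 50380/27 ≈ 1865.9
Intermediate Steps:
t(R) = ½ (t(R) = -4/(-3 - 5) = -4/(-8) = -4*(-⅛) = ½)
f(h) = h + h²
(408 + 279)*f(-7/(-6) + t(-2)/9) = (408 + 279)*((-7/(-6) + (½)/9)*(1 + (-7/(-6) + (½)/9))) = 687*((-7*(-⅙) + (½)*(⅑))*(1 + (-7*(-⅙) + (½)*(⅑)))) = 687*((7/6 + 1/18)*(1 + (7/6 + 1/18))) = 687*(11*(1 + 11/9)/9) = 687*((11/9)*(20/9)) = 687*(220/81) = 50380/27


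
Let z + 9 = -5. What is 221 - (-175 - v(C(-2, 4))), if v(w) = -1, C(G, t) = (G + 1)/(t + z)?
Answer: 395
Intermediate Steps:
z = -14 (z = -9 - 5 = -14)
C(G, t) = (1 + G)/(-14 + t) (C(G, t) = (G + 1)/(t - 14) = (1 + G)/(-14 + t))
221 - (-175 - v(C(-2, 4))) = 221 - (-175 - 1*(-1)) = 221 - (-175 + 1) = 221 - 1*(-174) = 221 + 174 = 395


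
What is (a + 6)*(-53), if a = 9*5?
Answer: -2703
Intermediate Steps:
a = 45
(a + 6)*(-53) = (45 + 6)*(-53) = 51*(-53) = -2703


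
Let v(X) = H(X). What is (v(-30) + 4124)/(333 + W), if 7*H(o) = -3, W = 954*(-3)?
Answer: -28865/17703 ≈ -1.6305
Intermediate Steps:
W = -2862
H(o) = -3/7 (H(o) = (⅐)*(-3) = -3/7)
v(X) = -3/7
(v(-30) + 4124)/(333 + W) = (-3/7 + 4124)/(333 - 2862) = (28865/7)/(-2529) = (28865/7)*(-1/2529) = -28865/17703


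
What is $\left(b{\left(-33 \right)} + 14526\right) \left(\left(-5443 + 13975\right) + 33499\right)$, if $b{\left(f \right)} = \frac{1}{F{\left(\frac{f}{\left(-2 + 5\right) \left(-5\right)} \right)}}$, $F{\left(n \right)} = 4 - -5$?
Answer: $\frac{5494922785}{9} \approx 6.1055 \cdot 10^{8}$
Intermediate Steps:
$F{\left(n \right)} = 9$ ($F{\left(n \right)} = 4 + 5 = 9$)
$b{\left(f \right)} = \frac{1}{9}$
$\left(b{\left(-33 \right)} + 14526\right) \left(\left(-5443 + 13975\right) + 33499\right) = \left(\frac{1}{9} + 14526\right) \left(\left(-5443 + 13975\right) + 33499\right) = \frac{130735 \left(8532 + 33499\right)}{9} = \frac{130735}{9} \cdot 42031 = \frac{5494922785}{9}$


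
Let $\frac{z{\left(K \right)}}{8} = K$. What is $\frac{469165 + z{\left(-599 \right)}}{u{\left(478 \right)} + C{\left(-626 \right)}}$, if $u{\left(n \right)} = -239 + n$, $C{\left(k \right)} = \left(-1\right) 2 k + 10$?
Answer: $\frac{464373}{1501} \approx 309.38$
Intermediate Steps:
$C{\left(k \right)} = 10 - 2 k$ ($C{\left(k \right)} = - 2 k + 10 = 10 - 2 k$)
$z{\left(K \right)} = 8 K$
$\frac{469165 + z{\left(-599 \right)}}{u{\left(478 \right)} + C{\left(-626 \right)}} = \frac{469165 + 8 \left(-599\right)}{\left(-239 + 478\right) + \left(10 - -1252\right)} = \frac{469165 - 4792}{239 + \left(10 + 1252\right)} = \frac{464373}{239 + 1262} = \frac{464373}{1501}$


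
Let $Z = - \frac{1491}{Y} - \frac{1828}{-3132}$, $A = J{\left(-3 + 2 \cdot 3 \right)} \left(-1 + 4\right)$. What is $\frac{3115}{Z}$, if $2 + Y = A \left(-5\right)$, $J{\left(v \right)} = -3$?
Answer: $- \frac{104878935}{1147802} \approx -91.374$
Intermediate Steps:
$A = -9$ ($A = - 3 \left(-1 + 4\right) = \left(-3\right) 3 = -9$)
$Y = 43$ ($Y = -2 - -45 = -2 + 45 = 43$)
$Z = - \frac{1147802}{33669}$ ($Z = - \frac{1491}{43} - \frac{1828}{-3132} = \left(-1491\right) \frac{1}{43} - - \frac{457}{783} = - \frac{1491}{43} + \frac{457}{783} = - \frac{1147802}{33669} \approx -34.091$)
$\frac{3115}{Z} = \frac{3115}{- \frac{1147802}{33669}} = 3115 \left(- \frac{33669}{1147802}\right) = - \frac{104878935}{1147802}$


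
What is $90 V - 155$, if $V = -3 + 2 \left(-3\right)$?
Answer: $-965$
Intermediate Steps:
$V = -9$ ($V = -3 - 6 = -9$)
$90 V - 155 = 90 \left(-9\right) - 155 = -810 - 155 = -965$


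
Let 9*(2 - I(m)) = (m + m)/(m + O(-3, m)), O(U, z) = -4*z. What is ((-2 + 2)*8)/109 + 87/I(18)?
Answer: 2349/56 ≈ 41.946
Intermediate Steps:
I(m) = 56/27 (I(m) = 2 - (m + m)/(9*(m - 4*m)) = 2 - 2*m/(9*((-3*m))) = 2 - 2*m*(-1/(3*m))/9 = 2 - 1/9*(-2/3) = 2 + 2/27 = 56/27)
((-2 + 2)*8)/109 + 87/I(18) = ((-2 + 2)*8)/109 + 87/(56/27) = (0*8)*(1/109) + 87*(27/56) = 0*(1/109) + 2349/56 = 0 + 2349/56 = 2349/56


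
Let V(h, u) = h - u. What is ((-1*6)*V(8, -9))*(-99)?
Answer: 10098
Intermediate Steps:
((-1*6)*V(8, -9))*(-99) = ((-1*6)*(8 - 1*(-9)))*(-99) = -6*(8 + 9)*(-99) = -6*17*(-99) = -102*(-99) = 10098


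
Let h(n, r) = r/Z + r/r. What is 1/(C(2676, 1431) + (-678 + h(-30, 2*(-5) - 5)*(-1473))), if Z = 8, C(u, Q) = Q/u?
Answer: 1784/1090755 ≈ 0.0016356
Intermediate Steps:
h(n, r) = 1 + r/8 (h(n, r) = r/8 + r/r = r*(1/8) + 1 = r/8 + 1 = 1 + r/8)
1/(C(2676, 1431) + (-678 + h(-30, 2*(-5) - 5)*(-1473))) = 1/(1431/2676 + (-678 + (1 + (2*(-5) - 5)/8)*(-1473))) = 1/(1431*(1/2676) + (-678 + (1 + (-10 - 5)/8)*(-1473))) = 1/(477/892 + (-678 + (1 + (1/8)*(-15))*(-1473))) = 1/(477/892 + (-678 + (1 - 15/8)*(-1473))) = 1/(477/892 + (-678 - 7/8*(-1473))) = 1/(477/892 + (-678 + 10311/8)) = 1/(477/892 + 4887/8) = 1/(1090755/1784) = 1784/1090755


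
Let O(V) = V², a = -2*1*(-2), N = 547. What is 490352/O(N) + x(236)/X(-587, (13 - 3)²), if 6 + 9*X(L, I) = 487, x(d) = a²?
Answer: 278945408/143919529 ≈ 1.9382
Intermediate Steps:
a = 4 (a = -2*(-2) = 4)
x(d) = 16 (x(d) = 4² = 16)
X(L, I) = 481/9 (X(L, I) = -⅔ + (⅑)*487 = -⅔ + 487/9 = 481/9)
490352/O(N) + x(236)/X(-587, (13 - 3)²) = 490352/(547²) + 16/(481/9) = 490352/299209 + 16*(9/481) = 490352*(1/299209) + 144/481 = 490352/299209 + 144/481 = 278945408/143919529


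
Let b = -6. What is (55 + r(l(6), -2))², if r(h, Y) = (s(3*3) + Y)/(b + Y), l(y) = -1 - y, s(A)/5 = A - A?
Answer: 48841/16 ≈ 3052.6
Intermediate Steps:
s(A) = 0 (s(A) = 5*(A - A) = 5*0 = 0)
r(h, Y) = Y/(-6 + Y) (r(h, Y) = (0 + Y)/(-6 + Y) = Y/(-6 + Y))
(55 + r(l(6), -2))² = (55 - 2/(-6 - 2))² = (55 - 2/(-8))² = (55 - 2*(-⅛))² = (55 + ¼)² = (221/4)² = 48841/16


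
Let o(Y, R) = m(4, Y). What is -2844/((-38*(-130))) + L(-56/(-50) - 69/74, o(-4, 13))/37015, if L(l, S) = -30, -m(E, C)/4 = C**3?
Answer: -5270943/9142705 ≈ -0.57652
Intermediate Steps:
m(E, C) = -4*C**3
o(Y, R) = -4*Y**3
-2844/((-38*(-130))) + L(-56/(-50) - 69/74, o(-4, 13))/37015 = -2844/((-38*(-130))) - 30/37015 = -2844/4940 - 30*1/37015 = -2844*1/4940 - 6/7403 = -711/1235 - 6/7403 = -5270943/9142705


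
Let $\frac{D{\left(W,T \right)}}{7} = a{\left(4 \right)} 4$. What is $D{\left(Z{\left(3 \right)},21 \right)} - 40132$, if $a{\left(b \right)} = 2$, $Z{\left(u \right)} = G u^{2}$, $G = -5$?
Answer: $-40076$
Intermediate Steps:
$Z{\left(u \right)} = - 5 u^{2}$
$D{\left(W,T \right)} = 56$ ($D{\left(W,T \right)} = 7 \cdot 2 \cdot 4 = 7 \cdot 8 = 56$)
$D{\left(Z{\left(3 \right)},21 \right)} - 40132 = 56 - 40132 = -40076$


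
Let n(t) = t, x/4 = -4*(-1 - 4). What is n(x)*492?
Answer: 39360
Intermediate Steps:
x = 80 (x = 4*(-4*(-1 - 4)) = 4*(-4*(-5)) = 4*20 = 80)
n(x)*492 = 80*492 = 39360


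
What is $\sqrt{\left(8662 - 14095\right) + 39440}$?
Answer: $\sqrt{34007} \approx 184.41$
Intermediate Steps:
$\sqrt{\left(8662 - 14095\right) + 39440} = \sqrt{-5433 + 39440} = \sqrt{34007}$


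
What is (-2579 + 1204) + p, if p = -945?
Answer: -2320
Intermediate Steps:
(-2579 + 1204) + p = (-2579 + 1204) - 945 = -1375 - 945 = -2320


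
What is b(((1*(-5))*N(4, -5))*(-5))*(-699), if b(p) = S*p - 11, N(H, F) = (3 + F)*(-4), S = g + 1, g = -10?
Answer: 1265889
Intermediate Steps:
S = -9 (S = -10 + 1 = -9)
N(H, F) = -12 - 4*F
b(p) = -11 - 9*p (b(p) = -9*p - 11 = -11 - 9*p)
b(((1*(-5))*N(4, -5))*(-5))*(-699) = (-11 - 9*(1*(-5))*(-12 - 4*(-5))*(-5))*(-699) = (-11 - 9*(-5*(-12 + 20))*(-5))*(-699) = (-11 - 9*(-5*8)*(-5))*(-699) = (-11 - (-360)*(-5))*(-699) = (-11 - 9*200)*(-699) = (-11 - 1800)*(-699) = -1811*(-699) = 1265889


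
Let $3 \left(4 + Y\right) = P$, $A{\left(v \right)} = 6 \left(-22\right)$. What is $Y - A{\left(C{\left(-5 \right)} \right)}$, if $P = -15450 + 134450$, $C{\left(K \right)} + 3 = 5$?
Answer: $\frac{119384}{3} \approx 39795.0$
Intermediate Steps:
$C{\left(K \right)} = 2$ ($C{\left(K \right)} = -3 + 5 = 2$)
$P = 119000$
$A{\left(v \right)} = -132$
$Y = \frac{118988}{3}$ ($Y = -4 + \frac{1}{3} \cdot 119000 = -4 + \frac{119000}{3} = \frac{118988}{3} \approx 39663.0$)
$Y - A{\left(C{\left(-5 \right)} \right)} = \frac{118988}{3} - -132 = \frac{118988}{3} + 132 = \frac{119384}{3}$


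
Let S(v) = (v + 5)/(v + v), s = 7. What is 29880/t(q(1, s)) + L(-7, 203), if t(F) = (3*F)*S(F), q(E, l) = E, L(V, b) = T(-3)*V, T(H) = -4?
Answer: 3348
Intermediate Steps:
L(V, b) = -4*V
S(v) = (5 + v)/(2*v) (S(v) = (5 + v)/((2*v)) = (5 + v)*(1/(2*v)) = (5 + v)/(2*v))
t(F) = 15/2 + 3*F/2 (t(F) = (3*F)*((5 + F)/(2*F)) = 15/2 + 3*F/2)
29880/t(q(1, s)) + L(-7, 203) = 29880/(15/2 + (3/2)*1) - 4*(-7) = 29880/(15/2 + 3/2) + 28 = 29880/9 + 28 = 29880*(1/9) + 28 = 3320 + 28 = 3348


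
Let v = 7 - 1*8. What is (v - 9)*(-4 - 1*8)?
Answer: 120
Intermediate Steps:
v = -1 (v = 7 - 8 = -1)
(v - 9)*(-4 - 1*8) = (-1 - 9)*(-4 - 1*8) = -10*(-4 - 8) = -10*(-12) = 120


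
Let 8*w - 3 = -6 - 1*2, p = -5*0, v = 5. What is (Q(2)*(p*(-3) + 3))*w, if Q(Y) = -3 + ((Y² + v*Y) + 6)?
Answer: -255/8 ≈ -31.875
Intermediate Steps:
p = 0
Q(Y) = 3 + Y² + 5*Y (Q(Y) = -3 + ((Y² + 5*Y) + 6) = -3 + (6 + Y² + 5*Y) = 3 + Y² + 5*Y)
w = -5/8 (w = 3/8 + (-6 - 1*2)/8 = 3/8 + (-6 - 2)/8 = 3/8 + (⅛)*(-8) = 3/8 - 1 = -5/8 ≈ -0.62500)
(Q(2)*(p*(-3) + 3))*w = ((3 + 2² + 5*2)*(0*(-3) + 3))*(-5/8) = ((3 + 4 + 10)*(0 + 3))*(-5/8) = (17*3)*(-5/8) = 51*(-5/8) = -255/8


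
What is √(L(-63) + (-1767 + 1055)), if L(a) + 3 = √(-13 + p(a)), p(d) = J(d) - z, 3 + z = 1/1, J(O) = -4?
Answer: √(-715 + I*√15) ≈ 0.07242 + 26.74*I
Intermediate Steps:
z = -2 (z = -3 + 1/1 = -3 + 1 = -2)
p(d) = -2 (p(d) = -4 - 1*(-2) = -4 + 2 = -2)
L(a) = -3 + I*√15 (L(a) = -3 + √(-13 - 2) = -3 + √(-15) = -3 + I*√15)
√(L(-63) + (-1767 + 1055)) = √((-3 + I*√15) + (-1767 + 1055)) = √((-3 + I*√15) - 712) = √(-715 + I*√15)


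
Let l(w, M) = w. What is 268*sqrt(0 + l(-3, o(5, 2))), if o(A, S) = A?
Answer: 268*I*sqrt(3) ≈ 464.19*I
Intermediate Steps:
268*sqrt(0 + l(-3, o(5, 2))) = 268*sqrt(0 - 3) = 268*sqrt(-3) = 268*(I*sqrt(3)) = 268*I*sqrt(3)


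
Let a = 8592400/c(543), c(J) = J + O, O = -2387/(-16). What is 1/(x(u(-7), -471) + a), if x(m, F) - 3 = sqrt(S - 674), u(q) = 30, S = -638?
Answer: 2436705995/30255372694913 - 784996*I*sqrt(82)/30255372694913 ≈ 8.0538e-5 - 2.3495e-7*I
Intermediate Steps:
O = 2387/16 (O = -2387*(-1/16) = 2387/16 ≈ 149.19)
c(J) = 2387/16 + J (c(J) = J + 2387/16 = 2387/16 + J)
x(m, F) = 3 + 4*I*sqrt(82) (x(m, F) = 3 + sqrt(-638 - 674) = 3 + sqrt(-1312) = 3 + 4*I*sqrt(82))
a = 5499136/443 (a = 8592400/(2387/16 + 543) = 8592400/(11075/16) = 8592400*(16/11075) = 5499136/443 ≈ 12413.)
1/(x(u(-7), -471) + a) = 1/((3 + 4*I*sqrt(82)) + 5499136/443) = 1/(5500465/443 + 4*I*sqrt(82))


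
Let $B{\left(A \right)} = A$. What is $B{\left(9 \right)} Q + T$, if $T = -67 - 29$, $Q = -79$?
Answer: $-807$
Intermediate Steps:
$T = -96$
$B{\left(9 \right)} Q + T = 9 \left(-79\right) - 96 = -711 - 96 = -807$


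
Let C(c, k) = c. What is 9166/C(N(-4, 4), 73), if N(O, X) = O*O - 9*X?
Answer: -4583/10 ≈ -458.30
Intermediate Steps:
N(O, X) = O² - 9*X
9166/C(N(-4, 4), 73) = 9166/((-4)² - 9*4) = 9166/(16 - 36) = 9166/(-20) = 9166*(-1/20) = -4583/10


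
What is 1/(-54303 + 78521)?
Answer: 1/24218 ≈ 4.1292e-5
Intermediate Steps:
1/(-54303 + 78521) = 1/24218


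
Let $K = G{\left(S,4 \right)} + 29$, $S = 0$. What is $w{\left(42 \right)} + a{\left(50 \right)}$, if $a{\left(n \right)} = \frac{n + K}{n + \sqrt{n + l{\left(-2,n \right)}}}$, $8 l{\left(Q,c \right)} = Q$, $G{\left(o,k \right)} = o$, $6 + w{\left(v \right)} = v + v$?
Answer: $\frac{780278}{9801} - \frac{158 \sqrt{199}}{9801} \approx 79.385$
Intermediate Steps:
$w{\left(v \right)} = -6 + 2 v$ ($w{\left(v \right)} = -6 + \left(v + v\right) = -6 + 2 v$)
$l{\left(Q,c \right)} = \frac{Q}{8}$
$K = 29$ ($K = 0 + 29 = 29$)
$a{\left(n \right)} = \frac{29 + n}{n + \sqrt{- \frac{1}{4} + n}}$ ($a{\left(n \right)} = \frac{n + 29}{n + \sqrt{n + \frac{1}{8} \left(-2\right)}} = \frac{29 + n}{n + \sqrt{n - \frac{1}{4}}} = \frac{29 + n}{n + \sqrt{- \frac{1}{4} + n}}$)
$w{\left(42 \right)} + a{\left(50 \right)} = \left(-6 + 2 \cdot 42\right) + \frac{2 \left(29 + 50\right)}{\sqrt{-1 + 4 \cdot 50} + 2 \cdot 50} = \left(-6 + 84\right) + 2 \frac{1}{\sqrt{-1 + 200} + 100} \cdot 79 = 78 + 2 \frac{1}{\sqrt{199} + 100} \cdot 79 = 78 + 2 \frac{1}{100 + \sqrt{199}} \cdot 79 = 78 + \frac{158}{100 + \sqrt{199}}$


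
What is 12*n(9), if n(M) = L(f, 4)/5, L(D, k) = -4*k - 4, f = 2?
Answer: -48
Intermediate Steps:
L(D, k) = -4 - 4*k
n(M) = -4 (n(M) = (-4 - 4*4)/5 = (-4 - 16)*(⅕) = -20*⅕ = -4)
12*n(9) = 12*(-4) = -48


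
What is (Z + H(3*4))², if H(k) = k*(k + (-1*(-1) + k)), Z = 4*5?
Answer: 102400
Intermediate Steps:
Z = 20
H(k) = k*(1 + 2*k) (H(k) = k*(k + (1 + k)) = k*(1 + 2*k))
(Z + H(3*4))² = (20 + (3*4)*(1 + 2*(3*4)))² = (20 + 12*(1 + 2*12))² = (20 + 12*(1 + 24))² = (20 + 12*25)² = (20 + 300)² = 320² = 102400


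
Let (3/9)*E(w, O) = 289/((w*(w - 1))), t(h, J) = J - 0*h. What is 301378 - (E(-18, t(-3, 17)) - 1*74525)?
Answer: 42852653/114 ≈ 3.7590e+5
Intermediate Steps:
t(h, J) = J (t(h, J) = J - 1*0 = J + 0 = J)
E(w, O) = 867/(w*(-1 + w)) (E(w, O) = 3*(289/((w*(w - 1)))) = 3*(289/((w*(-1 + w)))) = 3*(289*(1/(w*(-1 + w)))) = 3*(289/(w*(-1 + w))) = 867/(w*(-1 + w)))
301378 - (E(-18, t(-3, 17)) - 1*74525) = 301378 - (867/(-18*(-1 - 18)) - 1*74525) = 301378 - (867*(-1/18)/(-19) - 74525) = 301378 - (867*(-1/18)*(-1/19) - 74525) = 301378 - (289/114 - 74525) = 301378 - 1*(-8495561/114) = 301378 + 8495561/114 = 42852653/114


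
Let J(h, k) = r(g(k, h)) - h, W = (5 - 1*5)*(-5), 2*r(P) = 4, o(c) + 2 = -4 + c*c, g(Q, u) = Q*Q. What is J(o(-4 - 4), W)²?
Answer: 3136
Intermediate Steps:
g(Q, u) = Q²
o(c) = -6 + c² (o(c) = -2 + (-4 + c*c) = -2 + (-4 + c²) = -6 + c²)
r(P) = 2 (r(P) = (½)*4 = 2)
W = 0 (W = (5 - 5)*(-5) = 0*(-5) = 0)
J(h, k) = 2 - h
J(o(-4 - 4), W)² = (2 - (-6 + (-4 - 4)²))² = (2 - (-6 + (-8)²))² = (2 - (-6 + 64))² = (2 - 1*58)² = (2 - 58)² = (-56)² = 3136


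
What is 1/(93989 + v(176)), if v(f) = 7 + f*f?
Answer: 1/124972 ≈ 8.0018e-6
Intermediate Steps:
v(f) = 7 + f²
1/(93989 + v(176)) = 1/(93989 + (7 + 176²)) = 1/(93989 + (7 + 30976)) = 1/(93989 + 30983) = 1/124972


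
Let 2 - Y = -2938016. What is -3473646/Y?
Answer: -1736823/1469009 ≈ -1.1823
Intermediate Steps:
Y = 2938018 (Y = 2 - 1*(-2938016) = 2 + 2938016 = 2938018)
-3473646/Y = -3473646/2938018 = -3473646*1/2938018 = -1736823/1469009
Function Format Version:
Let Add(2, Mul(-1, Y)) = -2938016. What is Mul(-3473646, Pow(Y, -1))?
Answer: Rational(-1736823, 1469009) ≈ -1.1823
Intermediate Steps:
Y = 2938018 (Y = Add(2, Mul(-1, -2938016)) = Add(2, 2938016) = 2938018)
Mul(-3473646, Pow(Y, -1)) = Mul(-3473646, Pow(2938018, -1)) = Mul(-3473646, Rational(1, 2938018)) = Rational(-1736823, 1469009)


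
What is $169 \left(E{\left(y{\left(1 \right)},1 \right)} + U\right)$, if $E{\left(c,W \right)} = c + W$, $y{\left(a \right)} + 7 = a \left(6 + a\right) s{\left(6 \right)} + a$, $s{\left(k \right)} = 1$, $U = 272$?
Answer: $46306$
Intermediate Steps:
$y{\left(a \right)} = -7 + a + a \left(6 + a\right)$ ($y{\left(a \right)} = -7 + \left(a \left(6 + a\right) 1 + a\right) = -7 + \left(a \left(6 + a\right) + a\right) = -7 + \left(a + a \left(6 + a\right)\right) = -7 + a + a \left(6 + a\right)$)
$E{\left(c,W \right)} = W + c$
$169 \left(E{\left(y{\left(1 \right)},1 \right)} + U\right) = 169 \left(\left(1 + \left(-7 + 1^{2} + 7 \cdot 1\right)\right) + 272\right) = 169 \left(\left(1 + \left(-7 + 1 + 7\right)\right) + 272\right) = 169 \left(\left(1 + 1\right) + 272\right) = 169 \left(2 + 272\right) = 169 \cdot 274 = 46306$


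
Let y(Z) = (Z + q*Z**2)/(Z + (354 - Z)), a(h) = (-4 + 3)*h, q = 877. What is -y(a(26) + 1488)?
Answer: -937269925/177 ≈ -5.2953e+6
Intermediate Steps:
a(h) = -h
y(Z) = Z/354 + 877*Z**2/354 (y(Z) = (Z + 877*Z**2)/(Z + (354 - Z)) = (Z + 877*Z**2)/354 = (Z + 877*Z**2)*(1/354) = Z/354 + 877*Z**2/354)
-y(a(26) + 1488) = -(-1*26 + 1488)*(1 + 877*(-1*26 + 1488))/354 = -(-26 + 1488)*(1 + 877*(-26 + 1488))/354 = -1462*(1 + 877*1462)/354 = -1462*(1 + 1282174)/354 = -1462*1282175/354 = -1*937269925/177 = -937269925/177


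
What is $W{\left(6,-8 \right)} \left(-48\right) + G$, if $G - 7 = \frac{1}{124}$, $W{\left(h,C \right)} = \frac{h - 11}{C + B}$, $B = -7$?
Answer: $- \frac{1115}{124} \approx -8.9919$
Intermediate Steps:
$W{\left(h,C \right)} = \frac{-11 + h}{-7 + C}$ ($W{\left(h,C \right)} = \frac{h - 11}{C - 7} = \frac{h - 11}{-7 + C} = \frac{-11 + h}{-7 + C}$)
$G = \frac{869}{124}$ ($G = 7 + \frac{1}{124} = \frac{869}{124} \approx 7.0081$)
$W{\left(6,-8 \right)} \left(-48\right) + G = \frac{-11 + 6}{-7 - 8} \left(-48\right) + \frac{869}{124} = \frac{1}{-15} \left(-5\right) \left(-48\right) + \frac{869}{124} = \left(- \frac{1}{15}\right) \left(-5\right) \left(-48\right) + \frac{869}{124} = \frac{1}{3} \left(-48\right) + \frac{869}{124} = -16 + \frac{869}{124} = - \frac{1115}{124}$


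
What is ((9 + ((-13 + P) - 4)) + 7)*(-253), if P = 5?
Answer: -1012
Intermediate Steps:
((9 + ((-13 + P) - 4)) + 7)*(-253) = ((9 + ((-13 + 5) - 4)) + 7)*(-253) = ((9 + (-8 - 4)) + 7)*(-253) = ((9 - 12) + 7)*(-253) = (-3 + 7)*(-253) = 4*(-253) = -1012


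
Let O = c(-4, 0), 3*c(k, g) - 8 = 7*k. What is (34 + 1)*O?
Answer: -700/3 ≈ -233.33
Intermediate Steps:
c(k, g) = 8/3 + 7*k/3 (c(k, g) = 8/3 + (7*k)/3 = 8/3 + 7*k/3)
O = -20/3 (O = 8/3 + (7/3)*(-4) = 8/3 - 28/3 = -20/3 ≈ -6.6667)
(34 + 1)*O = (34 + 1)*(-20/3) = 35*(-20/3) = -700/3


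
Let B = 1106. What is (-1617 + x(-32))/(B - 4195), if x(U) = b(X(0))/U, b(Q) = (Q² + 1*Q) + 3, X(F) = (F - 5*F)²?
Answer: 51747/98848 ≈ 0.52350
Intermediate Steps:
X(F) = 16*F² (X(F) = (-4*F)² = 16*F²)
b(Q) = 3 + Q + Q² (b(Q) = (Q² + Q) + 3 = (Q + Q²) + 3 = 3 + Q + Q²)
x(U) = 3/U (x(U) = (3 + 16*0² + (16*0²)²)/U = (3 + 16*0 + (16*0)²)/U = (3 + 0 + 0²)/U = (3 + 0 + 0)/U = 3/U)
(-1617 + x(-32))/(B - 4195) = (-1617 + 3/(-32))/(1106 - 4195) = (-1617 + 3*(-1/32))/(-3089) = (-1617 - 3/32)*(-1/3089) = -51747/32*(-1/3089) = 51747/98848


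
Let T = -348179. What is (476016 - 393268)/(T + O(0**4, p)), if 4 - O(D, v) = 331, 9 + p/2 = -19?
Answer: -41374/174253 ≈ -0.23744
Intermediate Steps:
p = -56 (p = -18 + 2*(-19) = -18 - 38 = -56)
O(D, v) = -327 (O(D, v) = 4 - 1*331 = 4 - 331 = -327)
(476016 - 393268)/(T + O(0**4, p)) = (476016 - 393268)/(-348179 - 327) = 82748/(-348506) = 82748*(-1/348506) = -41374/174253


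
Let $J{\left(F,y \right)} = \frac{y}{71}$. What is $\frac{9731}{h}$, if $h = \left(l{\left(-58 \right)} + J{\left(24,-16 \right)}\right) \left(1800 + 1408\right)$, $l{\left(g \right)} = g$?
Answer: $- \frac{690901}{13261872} \approx -0.052097$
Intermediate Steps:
$J{\left(F,y \right)} = \frac{y}{71}$ ($J{\left(F,y \right)} = y \frac{1}{71} = \frac{y}{71}$)
$h = - \frac{13261872}{71}$ ($h = \left(-58 + \frac{1}{71} \left(-16\right)\right) \left(1800 + 1408\right) = \left(-58 - \frac{16}{71}\right) 3208 = \left(- \frac{4134}{71}\right) 3208 = - \frac{13261872}{71} \approx -1.8679 \cdot 10^{5}$)
$\frac{9731}{h} = \frac{9731}{- \frac{13261872}{71}} = 9731 \left(- \frac{71}{13261872}\right) = - \frac{690901}{13261872}$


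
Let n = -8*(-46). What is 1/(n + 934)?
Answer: 1/1302 ≈ 0.00076805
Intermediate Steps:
n = 368
1/(n + 934) = 1/(368 + 934) = 1/1302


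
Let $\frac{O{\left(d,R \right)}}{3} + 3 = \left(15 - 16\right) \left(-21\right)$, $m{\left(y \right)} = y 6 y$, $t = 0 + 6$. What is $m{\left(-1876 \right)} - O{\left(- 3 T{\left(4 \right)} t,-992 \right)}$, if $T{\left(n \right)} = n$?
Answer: $21116202$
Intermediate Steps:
$t = 6$
$m{\left(y \right)} = 6 y^{2}$
$O{\left(d,R \right)} = 54$ ($O{\left(d,R \right)} = -9 + 3 \left(15 - 16\right) \left(-21\right) = -9 + 3 \left(\left(-1\right) \left(-21\right)\right) = -9 + 3 \cdot 21 = -9 + 63 = 54$)
$m{\left(-1876 \right)} - O{\left(- 3 T{\left(4 \right)} t,-992 \right)} = 6 \left(-1876\right)^{2} - 54 = 6 \cdot 3519376 - 54 = 21116256 - 54 = 21116202$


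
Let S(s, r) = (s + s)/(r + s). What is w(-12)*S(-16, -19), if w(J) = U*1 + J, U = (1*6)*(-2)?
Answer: -768/35 ≈ -21.943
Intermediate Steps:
U = -12 (U = 6*(-2) = -12)
w(J) = -12 + J (w(J) = -12*1 + J = -12 + J)
S(s, r) = 2*s/(r + s) (S(s, r) = (2*s)/(r + s) = 2*s/(r + s))
w(-12)*S(-16, -19) = (-12 - 12)*(2*(-16)/(-19 - 16)) = -48*(-16)/(-35) = -48*(-16)*(-1)/35 = -24*32/35 = -768/35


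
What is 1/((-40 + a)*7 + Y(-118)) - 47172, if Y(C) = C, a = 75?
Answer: -5990843/127 ≈ -47172.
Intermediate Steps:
1/((-40 + a)*7 + Y(-118)) - 47172 = 1/((-40 + 75)*7 - 118) - 47172 = 1/(35*7 - 118) - 47172 = 1/(245 - 118) - 47172 = 1/127 - 47172 = -5990843/127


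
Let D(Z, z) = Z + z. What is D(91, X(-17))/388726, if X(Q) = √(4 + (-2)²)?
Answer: 7/29902 + √2/194363 ≈ 0.00024137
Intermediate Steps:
X(Q) = 2*√2 (X(Q) = √(4 + 4) = √8 = 2*√2)
D(91, X(-17))/388726 = (91 + 2*√2)/388726 = (91 + 2*√2)*(1/388726) = 7/29902 + √2/194363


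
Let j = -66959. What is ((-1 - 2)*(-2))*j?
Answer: -401754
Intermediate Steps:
((-1 - 2)*(-2))*j = ((-1 - 2)*(-2))*(-66959) = -3*(-2)*(-66959) = 6*(-66959) = -401754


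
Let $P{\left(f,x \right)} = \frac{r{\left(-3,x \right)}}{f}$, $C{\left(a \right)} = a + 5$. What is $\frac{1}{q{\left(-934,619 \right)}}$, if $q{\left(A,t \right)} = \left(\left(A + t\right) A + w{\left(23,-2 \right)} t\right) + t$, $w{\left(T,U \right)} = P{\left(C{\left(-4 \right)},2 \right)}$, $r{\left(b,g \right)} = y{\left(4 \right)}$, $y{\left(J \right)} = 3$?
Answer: $\frac{1}{296686} \approx 3.3706 \cdot 10^{-6}$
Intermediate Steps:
$r{\left(b,g \right)} = 3$
$C{\left(a \right)} = 5 + a$
$P{\left(f,x \right)} = \frac{3}{f}$
$w{\left(T,U \right)} = 3$ ($w{\left(T,U \right)} = \frac{3}{5 - 4} = \frac{3}{1} = 3 \cdot 1 = 3$)
$q{\left(A,t \right)} = 4 t + A \left(A + t\right)$ ($q{\left(A,t \right)} = \left(\left(A + t\right) A + 3 t\right) + t = \left(A \left(A + t\right) + 3 t\right) + t = \left(3 t + A \left(A + t\right)\right) + t = 4 t + A \left(A + t\right)$)
$\frac{1}{q{\left(-934,619 \right)}} = \frac{1}{\left(-934\right)^{2} + 4 \cdot 619 - 578146} = \frac{1}{872356 + 2476 - 578146} = \frac{1}{296686}$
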